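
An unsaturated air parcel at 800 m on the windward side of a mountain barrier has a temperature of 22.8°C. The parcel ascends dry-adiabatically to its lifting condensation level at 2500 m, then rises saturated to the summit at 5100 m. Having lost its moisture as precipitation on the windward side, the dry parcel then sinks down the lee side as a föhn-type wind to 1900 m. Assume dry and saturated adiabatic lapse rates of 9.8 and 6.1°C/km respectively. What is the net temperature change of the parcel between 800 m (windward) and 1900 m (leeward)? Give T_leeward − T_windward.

-1.16°C

Dry to 2500 m: -9.8 × 1.7 km = -16.66°C, so T = 6.14°C.
Saturated to 5100 m: -6.1 × 2.6 km = -15.86°C, so T = -9.72°C.
Dry descent to 1900 m: +9.8 × 3.2 km = +31.36°C, so T = 21.64°C.
Net change vs windward start: 21.64 − 22.8 = -1.16°C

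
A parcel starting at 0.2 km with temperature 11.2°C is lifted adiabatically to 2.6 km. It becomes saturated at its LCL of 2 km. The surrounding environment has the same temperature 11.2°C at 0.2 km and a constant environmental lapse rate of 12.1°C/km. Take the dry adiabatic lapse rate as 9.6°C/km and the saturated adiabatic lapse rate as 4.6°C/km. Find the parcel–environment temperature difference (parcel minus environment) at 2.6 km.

Parcel:
  200–2000 m, dry: Δz = 1.8 km ⇒ ΔT = -17.28°C; T = -6.08°C
  2000–2600 m, saturated: Δz = 0.6 km ⇒ ΔT = -2.76°C; T = -8.84°C
Environment:
  200–2600 m, environment: Δz = 2.4 km ⇒ ΔT = -29.04°C; T = -17.84°C
T_parcel − T_env = -8.84 − (-17.84) = +9°C

+9°C (parcel warmer than environment)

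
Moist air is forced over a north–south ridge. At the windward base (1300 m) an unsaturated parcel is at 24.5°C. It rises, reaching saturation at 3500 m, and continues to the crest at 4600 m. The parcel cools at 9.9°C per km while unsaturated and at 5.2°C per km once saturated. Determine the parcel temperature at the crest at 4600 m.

-3°C

Dry to 3500 m: -9.9 × 2.2 km = -21.78°C, so T = 2.72°C.
Saturated to 4600 m: -5.2 × 1.1 km = -5.72°C, so T = -3°C.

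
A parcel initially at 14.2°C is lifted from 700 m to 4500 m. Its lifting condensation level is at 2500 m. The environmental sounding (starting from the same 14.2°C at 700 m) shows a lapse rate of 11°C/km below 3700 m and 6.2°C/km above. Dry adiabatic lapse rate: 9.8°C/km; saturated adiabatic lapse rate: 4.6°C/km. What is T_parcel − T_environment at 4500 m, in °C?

+11.12°C (parcel warmer than environment)

Parcel:
  Dry to 2500 m: -9.8 × 1.8 km = -17.64°C, so T = -3.44°C.
  Saturated to 4500 m: -4.6 × 2 km = -9.2°C, so T = -12.64°C.
Environment:
  Environment, lower layer to 3700 m: -11 × 3 km = -33°C, so T = -18.8°C.
  Environment, upper layer to 4500 m: -6.2 × 0.8 km = -4.96°C, so T = -23.76°C.
T_parcel − T_env = -12.64 − (-23.76) = +11.12°C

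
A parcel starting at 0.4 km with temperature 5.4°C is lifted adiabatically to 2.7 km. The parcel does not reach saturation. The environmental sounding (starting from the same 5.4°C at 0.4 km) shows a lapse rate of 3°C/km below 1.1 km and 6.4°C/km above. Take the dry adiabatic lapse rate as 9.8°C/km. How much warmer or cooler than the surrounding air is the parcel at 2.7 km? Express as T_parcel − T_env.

-10.2°C (parcel cooler than environment)

Parcel:
  From 400 m to 2700 m (dry): cools by 9.8 × 2.3 = 22.54°C, giving -17.14°C.
Environment:
  From 400 m to 1100 m (environment, lower layer): cools by 3 × 0.7 = 2.1°C, giving 3.3°C.
  From 1100 m to 2700 m (environment, upper layer): cools by 6.4 × 1.6 = 10.24°C, giving -6.94°C.
T_parcel − T_env = -17.14 − (-6.94) = -10.2°C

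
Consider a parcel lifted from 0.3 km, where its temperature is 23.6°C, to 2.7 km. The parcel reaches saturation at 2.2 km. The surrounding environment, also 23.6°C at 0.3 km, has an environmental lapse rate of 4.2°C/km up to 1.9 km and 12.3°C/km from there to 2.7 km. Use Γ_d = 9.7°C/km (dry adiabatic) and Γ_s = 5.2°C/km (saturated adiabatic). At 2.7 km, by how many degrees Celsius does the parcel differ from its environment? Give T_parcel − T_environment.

Parcel:
  300 → 2200 m (dry, 9.7°C/km): ΔT = -9.7 × 1.9 = -18.43°C → T = 5.17°C
  2200 → 2700 m (saturated, 5.2°C/km): ΔT = -5.2 × 0.5 = -2.6°C → T = 2.57°C
Environment:
  300 → 1900 m (environment, lower layer, 4.2°C/km): ΔT = -4.2 × 1.6 = -6.72°C → T = 16.88°C
  1900 → 2700 m (environment, upper layer, 12.3°C/km): ΔT = -12.3 × 0.8 = -9.84°C → T = 7.04°C
T_parcel − T_env = 2.57 − 7.04 = -4.47°C

-4.47°C (parcel cooler than environment)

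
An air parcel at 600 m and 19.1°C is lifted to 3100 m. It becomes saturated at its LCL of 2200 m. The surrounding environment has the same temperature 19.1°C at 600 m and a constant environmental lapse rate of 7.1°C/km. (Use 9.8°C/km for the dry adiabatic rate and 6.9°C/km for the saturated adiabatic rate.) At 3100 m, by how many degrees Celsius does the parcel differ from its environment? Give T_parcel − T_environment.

Parcel:
  600 → 2200 m (dry, 9.8°C/km): ΔT = -9.8 × 1.6 = -15.68°C → T = 3.42°C
  2200 → 3100 m (saturated, 6.9°C/km): ΔT = -6.9 × 0.9 = -6.21°C → T = -2.79°C
Environment:
  600 → 3100 m (environment, 7.1°C/km): ΔT = -7.1 × 2.5 = -17.75°C → T = 1.35°C
T_parcel − T_env = -2.79 − 1.35 = -4.14°C

-4.14°C (parcel cooler than environment)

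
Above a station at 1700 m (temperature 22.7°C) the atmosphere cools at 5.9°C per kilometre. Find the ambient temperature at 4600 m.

Environmental to 4600 m: -5.9 × 2.9 km = -17.11°C, so T = 5.59°C.

5.59°C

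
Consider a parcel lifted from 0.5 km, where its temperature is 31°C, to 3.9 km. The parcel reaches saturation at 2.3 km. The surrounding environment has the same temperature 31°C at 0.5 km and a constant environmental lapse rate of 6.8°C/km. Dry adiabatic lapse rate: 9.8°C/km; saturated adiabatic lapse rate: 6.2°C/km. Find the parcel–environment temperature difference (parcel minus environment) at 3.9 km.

-4.44°C (parcel cooler than environment)

Parcel:
  Dry to 2300 m: -9.8 × 1.8 km = -17.64°C, so T = 13.36°C.
  Saturated to 3900 m: -6.2 × 1.6 km = -9.92°C, so T = 3.44°C.
Environment:
  Environment to 3900 m: -6.8 × 3.4 km = -23.12°C, so T = 7.88°C.
T_parcel − T_env = 3.44 − 7.88 = -4.44°C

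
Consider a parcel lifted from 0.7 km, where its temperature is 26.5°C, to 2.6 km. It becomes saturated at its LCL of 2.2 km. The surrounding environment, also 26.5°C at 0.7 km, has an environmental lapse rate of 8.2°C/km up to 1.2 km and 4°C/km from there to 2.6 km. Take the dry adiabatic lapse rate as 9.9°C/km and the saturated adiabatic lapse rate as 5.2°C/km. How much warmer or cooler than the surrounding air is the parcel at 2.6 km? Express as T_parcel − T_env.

Parcel:
  700–2200 m, dry: Δz = 1.5 km ⇒ ΔT = -14.85°C; T = 11.65°C
  2200–2600 m, saturated: Δz = 0.4 km ⇒ ΔT = -2.08°C; T = 9.57°C
Environment:
  700–1200 m, environment, lower layer: Δz = 0.5 km ⇒ ΔT = -4.1°C; T = 22.4°C
  1200–2600 m, environment, upper layer: Δz = 1.4 km ⇒ ΔT = -5.6°C; T = 16.8°C
T_parcel − T_env = 9.57 − 16.8 = -7.23°C

-7.23°C (parcel cooler than environment)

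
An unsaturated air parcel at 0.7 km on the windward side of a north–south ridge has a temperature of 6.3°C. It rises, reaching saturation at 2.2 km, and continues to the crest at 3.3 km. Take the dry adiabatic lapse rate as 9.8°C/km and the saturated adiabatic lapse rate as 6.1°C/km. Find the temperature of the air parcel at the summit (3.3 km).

700–2200 m, dry: Δz = 1.5 km ⇒ ΔT = -14.7°C; T = -8.4°C
2200–3300 m, saturated: Δz = 1.1 km ⇒ ΔT = -6.71°C; T = -15.11°C

-15.11°C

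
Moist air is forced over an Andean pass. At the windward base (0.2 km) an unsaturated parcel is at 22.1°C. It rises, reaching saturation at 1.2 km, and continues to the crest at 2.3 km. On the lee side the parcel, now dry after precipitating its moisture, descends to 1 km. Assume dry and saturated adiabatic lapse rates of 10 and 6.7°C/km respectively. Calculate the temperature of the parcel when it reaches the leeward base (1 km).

200–1200 m, dry: Δz = 1 km ⇒ ΔT = -10°C; T = 12.1°C
1200–2300 m, saturated: Δz = 1.1 km ⇒ ΔT = -7.37°C; T = 4.73°C
2300–1000 m, dry descent: Δz = 1.3 km ⇒ ΔT = +13°C; T = 17.73°C

17.73°C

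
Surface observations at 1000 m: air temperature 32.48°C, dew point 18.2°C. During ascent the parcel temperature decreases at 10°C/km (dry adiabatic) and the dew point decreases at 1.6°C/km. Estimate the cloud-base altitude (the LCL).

T and T_d converge at 10 − 1.6 = 8.4°C per km
Height above start = (32.48 − 18.2) / 8.4 = 1.7 km
LCL altitude = 1000 m + 1700 m = 2700 m

2700 m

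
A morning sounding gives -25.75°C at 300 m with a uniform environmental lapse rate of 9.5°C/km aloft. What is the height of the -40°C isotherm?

Height above start = (-25.75 − (-40)) / 9.5 = 1.5 km
Altitude = 300 m + 1500 m = 1800 m

1800 m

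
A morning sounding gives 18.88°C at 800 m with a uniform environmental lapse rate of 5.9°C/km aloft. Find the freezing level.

4000 m

Height above start = (18.88 − 0) / 5.9 = 3.2 km
Altitude = 800 m + 3200 m = 4000 m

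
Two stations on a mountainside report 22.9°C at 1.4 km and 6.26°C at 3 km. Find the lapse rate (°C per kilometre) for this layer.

10.4°C/km

Γ = −ΔT/Δz = (22.9 − 6.26) / (3000 − 1400) m
  = 16.64°C / 1.6 km = 10.4°C/km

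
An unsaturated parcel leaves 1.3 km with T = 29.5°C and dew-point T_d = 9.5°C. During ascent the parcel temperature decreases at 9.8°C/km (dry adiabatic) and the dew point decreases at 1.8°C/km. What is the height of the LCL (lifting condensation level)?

3.8 km

T and T_d converge at 9.8 − 1.8 = 8°C per km
Height above start = (29.5 − 9.5) / 8 = 2.5 km
LCL altitude = 1300 m + 2500 m = 3800 m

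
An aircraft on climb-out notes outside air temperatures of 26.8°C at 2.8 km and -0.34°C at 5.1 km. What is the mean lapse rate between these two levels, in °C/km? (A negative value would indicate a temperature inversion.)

Γ = −ΔT/Δz = (26.8 − (-0.34)) / (5100 − 2800) m
  = 27.14°C / 2.3 km = 11.8°C/km

11.8°C/km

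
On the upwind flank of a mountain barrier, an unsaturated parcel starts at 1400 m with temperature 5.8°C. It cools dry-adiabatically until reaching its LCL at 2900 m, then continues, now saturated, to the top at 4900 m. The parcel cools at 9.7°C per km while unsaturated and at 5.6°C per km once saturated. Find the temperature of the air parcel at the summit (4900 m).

From 1400 m to 2900 m (dry): cools by 9.7 × 1.5 = 14.55°C, giving -8.75°C.
From 2900 m to 4900 m (saturated): cools by 5.6 × 2 = 11.2°C, giving -19.95°C.

-19.95°C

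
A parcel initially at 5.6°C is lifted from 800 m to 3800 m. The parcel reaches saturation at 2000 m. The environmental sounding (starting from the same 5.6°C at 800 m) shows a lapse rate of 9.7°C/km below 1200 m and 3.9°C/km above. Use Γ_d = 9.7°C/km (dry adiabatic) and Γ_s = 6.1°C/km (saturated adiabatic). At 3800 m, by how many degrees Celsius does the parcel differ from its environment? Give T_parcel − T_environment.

-8.6°C (parcel cooler than environment)

Parcel:
  Dry to 2000 m: -9.7 × 1.2 km = -11.64°C, so T = -6.04°C.
  Saturated to 3800 m: -6.1 × 1.8 km = -10.98°C, so T = -17.02°C.
Environment:
  Environment, lower layer to 1200 m: -9.7 × 0.4 km = -3.88°C, so T = 1.72°C.
  Environment, upper layer to 3800 m: -3.9 × 2.6 km = -10.14°C, so T = -8.42°C.
T_parcel − T_env = -17.02 − (-8.42) = -8.6°C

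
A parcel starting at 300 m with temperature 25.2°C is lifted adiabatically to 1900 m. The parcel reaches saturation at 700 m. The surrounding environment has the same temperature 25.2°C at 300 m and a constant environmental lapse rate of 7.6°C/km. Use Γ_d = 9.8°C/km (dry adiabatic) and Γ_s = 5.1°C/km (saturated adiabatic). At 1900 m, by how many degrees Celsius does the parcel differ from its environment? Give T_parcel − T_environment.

Parcel:
  300 → 700 m (dry, 9.8°C/km): ΔT = -9.8 × 0.4 = -3.92°C → T = 21.28°C
  700 → 1900 m (saturated, 5.1°C/km): ΔT = -5.1 × 1.2 = -6.12°C → T = 15.16°C
Environment:
  300 → 1900 m (environment, 7.6°C/km): ΔT = -7.6 × 1.6 = -12.16°C → T = 13.04°C
T_parcel − T_env = 15.16 − 13.04 = +2.12°C

+2.12°C (parcel warmer than environment)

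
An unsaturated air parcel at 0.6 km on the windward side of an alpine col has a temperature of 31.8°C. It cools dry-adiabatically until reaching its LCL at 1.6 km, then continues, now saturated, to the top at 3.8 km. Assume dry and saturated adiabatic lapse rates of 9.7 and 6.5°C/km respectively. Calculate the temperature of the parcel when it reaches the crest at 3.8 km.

7.8°C

600–1600 m, dry: Δz = 1 km ⇒ ΔT = -9.7°C; T = 22.1°C
1600–3800 m, saturated: Δz = 2.2 km ⇒ ΔT = -14.3°C; T = 7.8°C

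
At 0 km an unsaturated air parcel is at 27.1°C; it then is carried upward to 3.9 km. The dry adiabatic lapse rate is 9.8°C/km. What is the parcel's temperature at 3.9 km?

-11.12°C

0 → 3900 m (dry adiabatic, 9.8°C/km): ΔT = -9.8 × 3.9 = -38.22°C → T = -11.12°C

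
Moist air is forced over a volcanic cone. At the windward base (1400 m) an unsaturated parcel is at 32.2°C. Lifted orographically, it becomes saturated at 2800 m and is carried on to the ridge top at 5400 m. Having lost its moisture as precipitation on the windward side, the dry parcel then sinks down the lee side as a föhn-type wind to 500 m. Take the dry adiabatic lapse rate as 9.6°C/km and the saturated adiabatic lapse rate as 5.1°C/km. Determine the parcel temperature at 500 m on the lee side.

52.54°C

Dry to 2800 m: -9.6 × 1.4 km = -13.44°C, so T = 18.76°C.
Saturated to 5400 m: -5.1 × 2.6 km = -13.26°C, so T = 5.5°C.
Dry descent to 500 m: +9.6 × 4.9 km = +47.04°C, so T = 52.54°C.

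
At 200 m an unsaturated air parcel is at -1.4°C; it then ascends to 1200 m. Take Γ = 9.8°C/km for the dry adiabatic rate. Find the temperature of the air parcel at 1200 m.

-11.2°C

Dry adiabatic to 1200 m: -9.8 × 1 km = -9.8°C, so T = -11.2°C.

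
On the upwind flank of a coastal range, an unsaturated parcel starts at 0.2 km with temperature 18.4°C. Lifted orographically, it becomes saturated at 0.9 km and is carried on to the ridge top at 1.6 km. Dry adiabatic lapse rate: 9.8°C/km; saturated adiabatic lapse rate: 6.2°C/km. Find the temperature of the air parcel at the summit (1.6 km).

200–900 m, dry: Δz = 0.7 km ⇒ ΔT = -6.86°C; T = 11.54°C
900–1600 m, saturated: Δz = 0.7 km ⇒ ΔT = -4.34°C; T = 7.2°C

7.2°C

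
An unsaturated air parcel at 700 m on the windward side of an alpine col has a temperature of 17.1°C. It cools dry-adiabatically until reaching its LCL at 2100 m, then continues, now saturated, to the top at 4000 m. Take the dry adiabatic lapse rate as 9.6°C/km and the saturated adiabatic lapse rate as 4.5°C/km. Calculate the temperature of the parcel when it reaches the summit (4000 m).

Dry to 2100 m: -9.6 × 1.4 km = -13.44°C, so T = 3.66°C.
Saturated to 4000 m: -4.5 × 1.9 km = -8.55°C, so T = -4.89°C.

-4.89°C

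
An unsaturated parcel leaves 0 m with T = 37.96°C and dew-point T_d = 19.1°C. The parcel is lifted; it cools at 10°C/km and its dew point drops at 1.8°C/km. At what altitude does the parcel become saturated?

T and T_d converge at 10 − 1.8 = 8.2°C per km
Height above start = (37.96 − 19.1) / 8.2 = 2.3 km
LCL altitude = 0 m + 2300 m = 2300 m

2300 m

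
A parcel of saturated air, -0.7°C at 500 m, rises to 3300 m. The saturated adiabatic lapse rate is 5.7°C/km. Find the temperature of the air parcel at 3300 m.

Saturated adiabatic to 3300 m: -5.7 × 2.8 km = -15.96°C, so T = -16.66°C.

-16.66°C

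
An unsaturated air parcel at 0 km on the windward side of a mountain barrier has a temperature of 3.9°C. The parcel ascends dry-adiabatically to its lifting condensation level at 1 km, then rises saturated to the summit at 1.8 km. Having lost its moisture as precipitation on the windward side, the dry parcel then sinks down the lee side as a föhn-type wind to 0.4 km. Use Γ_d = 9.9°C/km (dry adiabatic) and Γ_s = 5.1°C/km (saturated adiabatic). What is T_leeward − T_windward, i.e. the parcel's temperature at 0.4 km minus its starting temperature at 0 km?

-0.12°C

0 → 1000 m (dry, 9.9°C/km): ΔT = -9.9 × 1 = -9.9°C → T = -6°C
1000 → 1800 m (saturated, 5.1°C/km): ΔT = -5.1 × 0.8 = -4.08°C → T = -10.08°C
1800 → 400 m (dry descent, 9.9°C/km): ΔT = +9.9 × 1.4 = +13.86°C → T = 3.78°C
Net change vs windward start: 3.78 − 3.9 = -0.12°C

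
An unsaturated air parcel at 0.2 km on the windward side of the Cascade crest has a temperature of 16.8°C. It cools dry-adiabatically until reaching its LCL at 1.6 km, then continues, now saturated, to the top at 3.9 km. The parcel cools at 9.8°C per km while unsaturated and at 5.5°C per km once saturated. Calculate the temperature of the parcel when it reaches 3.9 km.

-9.57°C

200–1600 m, dry: Δz = 1.4 km ⇒ ΔT = -13.72°C; T = 3.08°C
1600–3900 m, saturated: Δz = 2.3 km ⇒ ΔT = -12.65°C; T = -9.57°C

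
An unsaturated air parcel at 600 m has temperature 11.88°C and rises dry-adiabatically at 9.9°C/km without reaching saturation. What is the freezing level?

1800 m

Height above start = (11.88 − 0) / 9.9 = 1.2 km
Altitude = 600 m + 1200 m = 1800 m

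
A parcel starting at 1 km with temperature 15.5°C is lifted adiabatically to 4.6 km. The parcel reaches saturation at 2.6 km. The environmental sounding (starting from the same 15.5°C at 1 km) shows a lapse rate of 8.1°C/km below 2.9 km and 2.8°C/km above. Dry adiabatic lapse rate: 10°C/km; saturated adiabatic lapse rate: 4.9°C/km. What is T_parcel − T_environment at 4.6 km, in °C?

Parcel:
  1000–2600 m, dry: Δz = 1.6 km ⇒ ΔT = -16°C; T = -0.5°C
  2600–4600 m, saturated: Δz = 2 km ⇒ ΔT = -9.8°C; T = -10.3°C
Environment:
  1000–2900 m, environment, lower layer: Δz = 1.9 km ⇒ ΔT = -15.39°C; T = 0.11°C
  2900–4600 m, environment, upper layer: Δz = 1.7 km ⇒ ΔT = -4.76°C; T = -4.65°C
T_parcel − T_env = -10.3 − (-4.65) = -5.65°C

-5.65°C (parcel cooler than environment)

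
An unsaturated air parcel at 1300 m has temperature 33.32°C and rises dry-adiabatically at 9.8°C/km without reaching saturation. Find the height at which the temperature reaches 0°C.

4700 m

Height above start = (33.32 − 0) / 9.8 = 3.4 km
Altitude = 1300 m + 3400 m = 4700 m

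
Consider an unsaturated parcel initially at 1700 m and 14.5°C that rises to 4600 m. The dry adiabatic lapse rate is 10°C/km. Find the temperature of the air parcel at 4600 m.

-14.5°C

1700–4600 m, dry adiabatic: Δz = 2.9 km ⇒ ΔT = -29°C; T = -14.5°C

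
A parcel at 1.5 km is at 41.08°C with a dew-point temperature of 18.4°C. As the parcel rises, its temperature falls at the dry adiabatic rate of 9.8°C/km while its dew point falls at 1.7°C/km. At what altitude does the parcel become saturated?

4.3 km

T and T_d converge at 9.8 − 1.7 = 8.1°C per km
Height above start = (41.08 − 18.4) / 8.1 = 2.8 km
LCL altitude = 1500 m + 2800 m = 4300 m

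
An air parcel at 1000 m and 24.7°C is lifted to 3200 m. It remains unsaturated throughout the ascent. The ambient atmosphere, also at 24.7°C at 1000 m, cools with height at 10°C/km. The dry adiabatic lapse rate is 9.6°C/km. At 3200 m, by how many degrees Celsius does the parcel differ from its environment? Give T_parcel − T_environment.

Parcel:
  Dry to 3200 m: -9.6 × 2.2 km = -21.12°C, so T = 3.58°C.
Environment:
  Environment to 3200 m: -10 × 2.2 km = -22°C, so T = 2.7°C.
T_parcel − T_env = 3.58 − 2.7 = +0.88°C

+0.88°C (parcel warmer than environment)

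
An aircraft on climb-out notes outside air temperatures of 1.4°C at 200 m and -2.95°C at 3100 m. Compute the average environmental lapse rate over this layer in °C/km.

1.5°C/km

Γ = −ΔT/Δz = (1.4 − (-2.95)) / (3100 − 200) m
  = 4.35°C / 2.9 km = 1.5°C/km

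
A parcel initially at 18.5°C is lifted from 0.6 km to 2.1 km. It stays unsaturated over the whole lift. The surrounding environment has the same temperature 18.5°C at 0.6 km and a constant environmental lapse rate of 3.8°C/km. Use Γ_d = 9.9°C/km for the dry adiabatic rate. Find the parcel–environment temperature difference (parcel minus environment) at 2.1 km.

Parcel:
  Dry to 2100 m: -9.9 × 1.5 km = -14.85°C, so T = 3.65°C.
Environment:
  Environment to 2100 m: -3.8 × 1.5 km = -5.7°C, so T = 12.8°C.
T_parcel − T_env = 3.65 − 12.8 = -9.15°C

-9.15°C (parcel cooler than environment)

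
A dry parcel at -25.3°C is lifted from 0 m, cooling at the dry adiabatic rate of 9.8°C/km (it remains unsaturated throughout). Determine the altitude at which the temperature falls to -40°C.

Height above start = (-25.3 − (-40)) / 9.8 = 1.5 km
Altitude = 0 m + 1500 m = 1500 m

1500 m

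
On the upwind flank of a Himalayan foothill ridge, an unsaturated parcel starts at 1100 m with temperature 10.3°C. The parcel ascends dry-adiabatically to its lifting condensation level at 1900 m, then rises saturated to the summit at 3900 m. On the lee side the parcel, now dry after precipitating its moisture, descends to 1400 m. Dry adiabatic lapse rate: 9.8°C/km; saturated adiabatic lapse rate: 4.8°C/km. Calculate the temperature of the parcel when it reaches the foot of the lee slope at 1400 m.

From 1100 m to 1900 m (dry): cools by 9.8 × 0.8 = 7.84°C, giving 2.46°C.
From 1900 m to 3900 m (saturated): cools by 4.8 × 2 = 9.6°C, giving -7.14°C.
From 3900 m to 1400 m (dry descent): warms by 9.8 × 2.5 = 24.5°C, giving 17.36°C.

17.36°C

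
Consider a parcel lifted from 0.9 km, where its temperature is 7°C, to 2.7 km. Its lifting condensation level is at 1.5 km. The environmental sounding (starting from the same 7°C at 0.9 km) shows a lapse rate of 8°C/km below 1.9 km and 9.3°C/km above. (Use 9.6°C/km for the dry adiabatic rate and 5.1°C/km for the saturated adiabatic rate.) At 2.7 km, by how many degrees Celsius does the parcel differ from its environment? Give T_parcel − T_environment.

+3.56°C (parcel warmer than environment)

Parcel:
  From 900 m to 1500 m (dry): cools by 9.6 × 0.6 = 5.76°C, giving 1.24°C.
  From 1500 m to 2700 m (saturated): cools by 5.1 × 1.2 = 6.12°C, giving -4.88°C.
Environment:
  From 900 m to 1900 m (environment, lower layer): cools by 8 × 1 = 8°C, giving -1°C.
  From 1900 m to 2700 m (environment, upper layer): cools by 9.3 × 0.8 = 7.44°C, giving -8.44°C.
T_parcel − T_env = -4.88 − (-8.44) = +3.56°C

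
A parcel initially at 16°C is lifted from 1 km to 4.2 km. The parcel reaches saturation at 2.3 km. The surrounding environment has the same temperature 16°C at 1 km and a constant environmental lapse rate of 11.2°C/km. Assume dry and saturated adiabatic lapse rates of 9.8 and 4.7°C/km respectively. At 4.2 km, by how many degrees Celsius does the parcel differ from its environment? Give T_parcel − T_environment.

Parcel:
  1000 → 2300 m (dry, 9.8°C/km): ΔT = -9.8 × 1.3 = -12.74°C → T = 3.26°C
  2300 → 4200 m (saturated, 4.7°C/km): ΔT = -4.7 × 1.9 = -8.93°C → T = -5.67°C
Environment:
  1000 → 4200 m (environment, 11.2°C/km): ΔT = -11.2 × 3.2 = -35.84°C → T = -19.84°C
T_parcel − T_env = -5.67 − (-19.84) = +14.17°C

+14.17°C (parcel warmer than environment)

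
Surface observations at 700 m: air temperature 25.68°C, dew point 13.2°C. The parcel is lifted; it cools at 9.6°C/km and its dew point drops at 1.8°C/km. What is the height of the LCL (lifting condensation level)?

2300 m

T and T_d converge at 9.6 − 1.8 = 7.8°C per km
Height above start = (25.68 − 13.2) / 7.8 = 1.6 km
LCL altitude = 700 m + 1600 m = 2300 m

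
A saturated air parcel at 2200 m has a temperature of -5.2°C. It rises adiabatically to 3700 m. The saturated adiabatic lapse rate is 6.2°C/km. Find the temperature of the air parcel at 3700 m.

From 2200 m to 3700 m (saturated adiabatic): cools by 6.2 × 1.5 = 9.3°C, giving -14.5°C.

-14.5°C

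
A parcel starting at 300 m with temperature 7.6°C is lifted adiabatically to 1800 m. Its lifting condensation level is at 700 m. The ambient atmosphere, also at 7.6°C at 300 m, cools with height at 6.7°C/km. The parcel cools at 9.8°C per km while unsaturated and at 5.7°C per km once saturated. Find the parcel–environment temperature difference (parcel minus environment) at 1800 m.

-0.14°C (parcel cooler than environment)

Parcel:
  300–700 m, dry: Δz = 0.4 km ⇒ ΔT = -3.92°C; T = 3.68°C
  700–1800 m, saturated: Δz = 1.1 km ⇒ ΔT = -6.27°C; T = -2.59°C
Environment:
  300–1800 m, environment: Δz = 1.5 km ⇒ ΔT = -10.05°C; T = -2.45°C
T_parcel − T_env = -2.59 − (-2.45) = -0.14°C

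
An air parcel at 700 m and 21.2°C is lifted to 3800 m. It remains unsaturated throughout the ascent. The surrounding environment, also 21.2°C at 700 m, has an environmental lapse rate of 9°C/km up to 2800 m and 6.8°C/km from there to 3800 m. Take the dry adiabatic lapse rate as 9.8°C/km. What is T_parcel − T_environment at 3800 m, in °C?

Parcel:
  700 → 3800 m (dry, 9.8°C/km): ΔT = -9.8 × 3.1 = -30.38°C → T = -9.18°C
Environment:
  700 → 2800 m (environment, lower layer, 9°C/km): ΔT = -9 × 2.1 = -18.9°C → T = 2.3°C
  2800 → 3800 m (environment, upper layer, 6.8°C/km): ΔT = -6.8 × 1 = -6.8°C → T = -4.5°C
T_parcel − T_env = -9.18 − (-4.5) = -4.68°C

-4.68°C (parcel cooler than environment)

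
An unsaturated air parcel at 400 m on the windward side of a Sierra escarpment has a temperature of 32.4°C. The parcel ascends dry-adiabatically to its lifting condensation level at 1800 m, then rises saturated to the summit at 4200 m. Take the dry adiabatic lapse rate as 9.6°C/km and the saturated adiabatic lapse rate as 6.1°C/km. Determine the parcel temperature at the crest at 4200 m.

4.32°C

400 → 1800 m (dry, 9.6°C/km): ΔT = -9.6 × 1.4 = -13.44°C → T = 18.96°C
1800 → 4200 m (saturated, 6.1°C/km): ΔT = -6.1 × 2.4 = -14.64°C → T = 4.32°C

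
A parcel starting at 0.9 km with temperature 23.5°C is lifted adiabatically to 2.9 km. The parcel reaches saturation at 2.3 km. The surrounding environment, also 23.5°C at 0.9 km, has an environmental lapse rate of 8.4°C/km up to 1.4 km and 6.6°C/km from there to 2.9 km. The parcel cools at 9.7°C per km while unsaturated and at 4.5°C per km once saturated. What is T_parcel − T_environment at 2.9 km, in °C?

-2.18°C (parcel cooler than environment)

Parcel:
  Dry to 2300 m: -9.7 × 1.4 km = -13.58°C, so T = 9.92°C.
  Saturated to 2900 m: -4.5 × 0.6 km = -2.7°C, so T = 7.22°C.
Environment:
  Environment, lower layer to 1400 m: -8.4 × 0.5 km = -4.2°C, so T = 19.3°C.
  Environment, upper layer to 2900 m: -6.6 × 1.5 km = -9.9°C, so T = 9.4°C.
T_parcel − T_env = 7.22 − 9.4 = -2.18°C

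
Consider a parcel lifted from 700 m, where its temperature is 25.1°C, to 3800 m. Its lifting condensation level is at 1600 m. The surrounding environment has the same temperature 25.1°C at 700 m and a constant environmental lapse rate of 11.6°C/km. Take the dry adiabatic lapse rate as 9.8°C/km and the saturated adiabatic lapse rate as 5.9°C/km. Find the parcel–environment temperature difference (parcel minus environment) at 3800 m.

+14.16°C (parcel warmer than environment)

Parcel:
  From 700 m to 1600 m (dry): cools by 9.8 × 0.9 = 8.82°C, giving 16.28°C.
  From 1600 m to 3800 m (saturated): cools by 5.9 × 2.2 = 12.98°C, giving 3.3°C.
Environment:
  From 700 m to 3800 m (environment): cools by 11.6 × 3.1 = 35.96°C, giving -10.86°C.
T_parcel − T_env = 3.3 − (-10.86) = +14.16°C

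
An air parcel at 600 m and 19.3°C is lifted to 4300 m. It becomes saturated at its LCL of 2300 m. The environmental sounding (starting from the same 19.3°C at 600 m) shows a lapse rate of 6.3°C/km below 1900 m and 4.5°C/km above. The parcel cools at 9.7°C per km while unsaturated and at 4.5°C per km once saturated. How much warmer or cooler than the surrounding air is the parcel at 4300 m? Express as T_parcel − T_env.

-6.5°C (parcel cooler than environment)

Parcel:
  From 600 m to 2300 m (dry): cools by 9.7 × 1.7 = 16.49°C, giving 2.81°C.
  From 2300 m to 4300 m (saturated): cools by 4.5 × 2 = 9°C, giving -6.19°C.
Environment:
  From 600 m to 1900 m (environment, lower layer): cools by 6.3 × 1.3 = 8.19°C, giving 11.11°C.
  From 1900 m to 4300 m (environment, upper layer): cools by 4.5 × 2.4 = 10.8°C, giving 0.31°C.
T_parcel − T_env = -6.19 − 0.31 = -6.5°C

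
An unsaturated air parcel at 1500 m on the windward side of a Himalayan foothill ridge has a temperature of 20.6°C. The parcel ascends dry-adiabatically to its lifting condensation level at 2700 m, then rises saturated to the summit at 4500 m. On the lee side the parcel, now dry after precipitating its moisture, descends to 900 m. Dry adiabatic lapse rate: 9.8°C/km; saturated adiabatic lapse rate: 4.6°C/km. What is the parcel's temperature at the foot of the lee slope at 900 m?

35.84°C

From 1500 m to 2700 m (dry): cools by 9.8 × 1.2 = 11.76°C, giving 8.84°C.
From 2700 m to 4500 m (saturated): cools by 4.6 × 1.8 = 8.28°C, giving 0.56°C.
From 4500 m to 900 m (dry descent): warms by 9.8 × 3.6 = 35.28°C, giving 35.84°C.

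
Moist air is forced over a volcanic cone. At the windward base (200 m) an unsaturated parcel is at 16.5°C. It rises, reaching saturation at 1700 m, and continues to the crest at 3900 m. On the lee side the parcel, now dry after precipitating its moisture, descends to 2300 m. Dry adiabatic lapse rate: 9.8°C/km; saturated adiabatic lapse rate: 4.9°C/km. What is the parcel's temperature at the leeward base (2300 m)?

6.7°C

Dry to 1700 m: -9.8 × 1.5 km = -14.7°C, so T = 1.8°C.
Saturated to 3900 m: -4.9 × 2.2 km = -10.78°C, so T = -8.98°C.
Dry descent to 2300 m: +9.8 × 1.6 km = +15.68°C, so T = 6.7°C.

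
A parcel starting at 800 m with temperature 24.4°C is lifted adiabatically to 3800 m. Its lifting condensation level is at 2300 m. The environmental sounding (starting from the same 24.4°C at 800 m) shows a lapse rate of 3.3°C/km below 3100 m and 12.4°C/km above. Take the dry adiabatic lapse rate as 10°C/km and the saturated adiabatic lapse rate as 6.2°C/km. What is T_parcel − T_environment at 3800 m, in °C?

-8.03°C (parcel cooler than environment)

Parcel:
  800–2300 m, dry: Δz = 1.5 km ⇒ ΔT = -15°C; T = 9.4°C
  2300–3800 m, saturated: Δz = 1.5 km ⇒ ΔT = -9.3°C; T = 0.1°C
Environment:
  800–3100 m, environment, lower layer: Δz = 2.3 km ⇒ ΔT = -7.59°C; T = 16.81°C
  3100–3800 m, environment, upper layer: Δz = 0.7 km ⇒ ΔT = -8.68°C; T = 8.13°C
T_parcel − T_env = 0.1 − 8.13 = -8.03°C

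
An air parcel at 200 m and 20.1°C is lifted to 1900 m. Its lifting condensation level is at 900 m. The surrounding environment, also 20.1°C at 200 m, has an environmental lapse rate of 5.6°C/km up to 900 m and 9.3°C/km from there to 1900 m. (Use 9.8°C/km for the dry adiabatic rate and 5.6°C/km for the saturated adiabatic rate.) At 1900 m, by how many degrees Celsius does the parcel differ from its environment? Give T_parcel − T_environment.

Parcel:
  200–900 m, dry: Δz = 0.7 km ⇒ ΔT = -6.86°C; T = 13.24°C
  900–1900 m, saturated: Δz = 1 km ⇒ ΔT = -5.6°C; T = 7.64°C
Environment:
  200–900 m, environment, lower layer: Δz = 0.7 km ⇒ ΔT = -3.92°C; T = 16.18°C
  900–1900 m, environment, upper layer: Δz = 1 km ⇒ ΔT = -9.3°C; T = 6.88°C
T_parcel − T_env = 7.64 − 6.88 = +0.76°C

+0.76°C (parcel warmer than environment)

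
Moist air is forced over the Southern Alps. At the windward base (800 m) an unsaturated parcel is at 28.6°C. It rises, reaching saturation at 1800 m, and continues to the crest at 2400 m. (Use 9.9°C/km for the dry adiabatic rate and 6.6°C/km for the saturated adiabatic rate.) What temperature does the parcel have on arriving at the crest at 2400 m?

14.74°C

800–1800 m, dry: Δz = 1 km ⇒ ΔT = -9.9°C; T = 18.7°C
1800–2400 m, saturated: Δz = 0.6 km ⇒ ΔT = -3.96°C; T = 14.74°C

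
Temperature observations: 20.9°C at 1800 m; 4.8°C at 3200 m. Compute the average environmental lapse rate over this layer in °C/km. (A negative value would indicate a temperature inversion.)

11.5°C/km

Γ = −ΔT/Δz = (20.9 − 4.8) / (3200 − 1800) m
  = 16.1°C / 1.4 km = 11.5°C/km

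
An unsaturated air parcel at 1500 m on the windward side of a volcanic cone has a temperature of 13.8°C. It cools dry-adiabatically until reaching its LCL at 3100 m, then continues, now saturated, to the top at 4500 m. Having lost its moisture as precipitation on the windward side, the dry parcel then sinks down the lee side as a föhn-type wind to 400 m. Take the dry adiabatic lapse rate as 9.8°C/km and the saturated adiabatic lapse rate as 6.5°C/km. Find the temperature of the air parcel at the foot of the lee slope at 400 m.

29.2°C

1500–3100 m, dry: Δz = 1.6 km ⇒ ΔT = -15.68°C; T = -1.88°C
3100–4500 m, saturated: Δz = 1.4 km ⇒ ΔT = -9.1°C; T = -10.98°C
4500–400 m, dry descent: Δz = 4.1 km ⇒ ΔT = +40.18°C; T = 29.2°C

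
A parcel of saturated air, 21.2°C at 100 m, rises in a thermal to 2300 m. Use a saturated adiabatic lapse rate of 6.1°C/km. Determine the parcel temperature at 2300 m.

100 → 2300 m (saturated adiabatic, 6.1°C/km): ΔT = -6.1 × 2.2 = -13.42°C → T = 7.78°C

7.78°C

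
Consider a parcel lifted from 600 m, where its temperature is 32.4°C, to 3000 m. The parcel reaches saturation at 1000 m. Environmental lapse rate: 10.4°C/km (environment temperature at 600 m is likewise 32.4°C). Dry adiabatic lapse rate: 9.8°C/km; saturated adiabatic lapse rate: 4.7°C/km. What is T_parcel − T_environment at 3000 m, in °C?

Parcel:
  600–1000 m, dry: Δz = 0.4 km ⇒ ΔT = -3.92°C; T = 28.48°C
  1000–3000 m, saturated: Δz = 2 km ⇒ ΔT = -9.4°C; T = 19.08°C
Environment:
  600–3000 m, environment: Δz = 2.4 km ⇒ ΔT = -24.96°C; T = 7.44°C
T_parcel − T_env = 19.08 − 7.44 = +11.64°C

+11.64°C (parcel warmer than environment)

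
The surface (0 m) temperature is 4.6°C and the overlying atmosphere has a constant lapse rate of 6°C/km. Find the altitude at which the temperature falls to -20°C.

Height above start = (4.6 − (-20)) / 6 = 4.1 km
Altitude = 0 m + 4100 m = 4100 m

4100 m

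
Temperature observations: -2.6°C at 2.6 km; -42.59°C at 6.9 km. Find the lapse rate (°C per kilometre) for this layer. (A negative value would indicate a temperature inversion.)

9.3°C/km

Γ = −ΔT/Δz = (-2.6 − (-42.59)) / (6900 − 2600) m
  = 39.99°C / 4.3 km = 9.3°C/km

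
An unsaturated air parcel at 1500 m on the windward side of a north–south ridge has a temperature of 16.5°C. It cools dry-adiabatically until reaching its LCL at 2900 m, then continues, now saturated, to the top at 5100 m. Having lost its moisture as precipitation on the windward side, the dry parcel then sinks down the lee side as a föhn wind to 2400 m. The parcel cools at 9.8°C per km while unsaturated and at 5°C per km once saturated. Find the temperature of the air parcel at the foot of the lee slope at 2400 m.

18.24°C

1500 → 2900 m (dry, 9.8°C/km): ΔT = -9.8 × 1.4 = -13.72°C → T = 2.78°C
2900 → 5100 m (saturated, 5°C/km): ΔT = -5 × 2.2 = -11°C → T = -8.22°C
5100 → 2400 m (dry descent, 9.8°C/km): ΔT = +9.8 × 2.7 = +26.46°C → T = 18.24°C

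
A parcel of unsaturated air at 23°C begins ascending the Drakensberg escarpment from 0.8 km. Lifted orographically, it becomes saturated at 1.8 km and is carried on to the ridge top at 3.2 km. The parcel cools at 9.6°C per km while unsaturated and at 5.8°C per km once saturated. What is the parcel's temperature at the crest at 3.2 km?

5.28°C

800–1800 m, dry: Δz = 1 km ⇒ ΔT = -9.6°C; T = 13.4°C
1800–3200 m, saturated: Δz = 1.4 km ⇒ ΔT = -8.12°C; T = 5.28°C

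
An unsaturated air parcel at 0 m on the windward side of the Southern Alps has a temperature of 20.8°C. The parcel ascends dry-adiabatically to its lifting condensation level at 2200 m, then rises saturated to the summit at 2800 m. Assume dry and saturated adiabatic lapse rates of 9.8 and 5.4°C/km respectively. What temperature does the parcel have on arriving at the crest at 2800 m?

-4°C

0–2200 m, dry: Δz = 2.2 km ⇒ ΔT = -21.56°C; T = -0.76°C
2200–2800 m, saturated: Δz = 0.6 km ⇒ ΔT = -3.24°C; T = -4°C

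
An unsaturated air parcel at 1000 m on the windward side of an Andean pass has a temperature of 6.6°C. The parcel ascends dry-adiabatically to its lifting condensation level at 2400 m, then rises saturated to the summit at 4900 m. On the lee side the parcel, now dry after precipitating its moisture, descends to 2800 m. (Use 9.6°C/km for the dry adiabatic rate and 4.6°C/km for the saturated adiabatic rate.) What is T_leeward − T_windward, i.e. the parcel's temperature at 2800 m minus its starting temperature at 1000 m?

-4.78°C

1000–2400 m, dry: Δz = 1.4 km ⇒ ΔT = -13.44°C; T = -6.84°C
2400–4900 m, saturated: Δz = 2.5 km ⇒ ΔT = -11.5°C; T = -18.34°C
4900–2800 m, dry descent: Δz = 2.1 km ⇒ ΔT = +20.16°C; T = 1.82°C
Net change vs windward start: 1.82 − 6.6 = -4.78°C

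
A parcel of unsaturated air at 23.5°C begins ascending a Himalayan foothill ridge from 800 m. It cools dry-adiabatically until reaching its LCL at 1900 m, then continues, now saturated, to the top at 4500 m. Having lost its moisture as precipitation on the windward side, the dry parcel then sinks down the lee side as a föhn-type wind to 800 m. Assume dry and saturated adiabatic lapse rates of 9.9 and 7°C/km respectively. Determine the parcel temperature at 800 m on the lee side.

800–1900 m, dry: Δz = 1.1 km ⇒ ΔT = -10.89°C; T = 12.61°C
1900–4500 m, saturated: Δz = 2.6 km ⇒ ΔT = -18.2°C; T = -5.59°C
4500–800 m, dry descent: Δz = 3.7 km ⇒ ΔT = +36.63°C; T = 31.04°C

31.04°C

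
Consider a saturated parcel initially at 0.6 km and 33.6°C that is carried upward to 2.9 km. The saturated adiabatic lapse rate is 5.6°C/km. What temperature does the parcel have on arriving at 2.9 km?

Saturated adiabatic to 2900 m: -5.6 × 2.3 km = -12.88°C, so T = 20.72°C.

20.72°C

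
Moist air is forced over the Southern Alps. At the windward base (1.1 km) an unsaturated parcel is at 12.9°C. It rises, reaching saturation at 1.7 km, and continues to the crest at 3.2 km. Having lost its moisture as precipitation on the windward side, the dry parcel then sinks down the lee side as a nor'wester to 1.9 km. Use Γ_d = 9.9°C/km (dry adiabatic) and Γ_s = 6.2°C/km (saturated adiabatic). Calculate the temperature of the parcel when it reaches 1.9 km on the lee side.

10.53°C

From 1100 m to 1700 m (dry): cools by 9.9 × 0.6 = 5.94°C, giving 6.96°C.
From 1700 m to 3200 m (saturated): cools by 6.2 × 1.5 = 9.3°C, giving -2.34°C.
From 3200 m to 1900 m (dry descent): warms by 9.9 × 1.3 = 12.87°C, giving 10.53°C.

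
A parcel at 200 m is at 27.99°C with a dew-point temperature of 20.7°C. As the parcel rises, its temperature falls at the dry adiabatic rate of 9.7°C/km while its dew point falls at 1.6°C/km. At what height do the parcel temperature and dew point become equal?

T and T_d converge at 9.7 − 1.6 = 8.1°C per km
Height above start = (27.99 − 20.7) / 8.1 = 0.9 km
LCL altitude = 200 m + 900 m = 1100 m

1100 m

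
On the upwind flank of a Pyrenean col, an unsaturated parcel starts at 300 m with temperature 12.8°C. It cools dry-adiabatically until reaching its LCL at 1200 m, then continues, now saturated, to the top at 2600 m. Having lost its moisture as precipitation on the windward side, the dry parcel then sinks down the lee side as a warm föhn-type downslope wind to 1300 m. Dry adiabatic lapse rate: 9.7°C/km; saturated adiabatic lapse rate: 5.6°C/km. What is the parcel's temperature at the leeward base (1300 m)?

8.84°C

300 → 1200 m (dry, 9.7°C/km): ΔT = -9.7 × 0.9 = -8.73°C → T = 4.07°C
1200 → 2600 m (saturated, 5.6°C/km): ΔT = -5.6 × 1.4 = -7.84°C → T = -3.77°C
2600 → 1300 m (dry descent, 9.7°C/km): ΔT = +9.7 × 1.3 = +12.61°C → T = 8.84°C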